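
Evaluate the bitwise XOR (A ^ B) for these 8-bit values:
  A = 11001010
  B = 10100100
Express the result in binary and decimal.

Apply ^ to each column (1 where bits differ):
  11001010
^ 10100100
----------
  01101110

Answer: 01101110 (110)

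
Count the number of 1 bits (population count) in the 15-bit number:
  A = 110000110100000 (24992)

110000110100000
1-bits at positions (from bit 0 = LSB): 5, 7, 8, 13, 14
Count = 5

Answer: 5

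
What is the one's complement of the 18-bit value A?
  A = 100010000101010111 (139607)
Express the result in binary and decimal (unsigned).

Flip each bit (0->1, 1->0):
  100010000101010111
  011101111010101000

Answer: 011101111010101000 (122536)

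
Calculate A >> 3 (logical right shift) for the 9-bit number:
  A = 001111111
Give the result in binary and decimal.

Logical shift right by 3: drop the bottom 3 bit(s), prepend 3 zero(s) on the left.
  001111111  ->  keep [001111], discard [111], prepend 000
= 000001111

Answer: 000001111 (15)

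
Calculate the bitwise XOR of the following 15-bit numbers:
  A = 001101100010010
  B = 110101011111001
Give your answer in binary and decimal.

Apply ^ to each column (1 where bits differ):
  001101100010010
^ 110101011111001
-----------------
  111000111101011

Answer: 111000111101011 (29163)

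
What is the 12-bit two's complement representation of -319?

1. Binary of +319:  000100111111
2. Invert bits:     111011000000
3. Add 1:           111011000001

Answer: 111011000001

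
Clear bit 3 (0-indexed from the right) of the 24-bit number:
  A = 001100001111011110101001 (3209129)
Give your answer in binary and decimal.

Mask = ~(1 << 3) = 111111111111111111110111
Bit 3 of A is 1, so AND-ing with the mask clears it to 0.
  001100001111011110101001
& 111111111111111111110111
--------------------------
  001100001111011110100001

Answer: 001100001111011110100001 (3209121)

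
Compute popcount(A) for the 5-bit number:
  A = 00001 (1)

00001
1-bits at positions (from bit 0 = LSB): 0
Count = 1

Answer: 1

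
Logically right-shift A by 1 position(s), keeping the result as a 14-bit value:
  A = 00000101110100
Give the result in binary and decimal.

Logical shift right by 1: drop the bottom 1 bit(s), prepend 1 zero(s) on the left.
  00000101110100  ->  keep [0000010111010], discard [0], prepend 0
= 00000010111010

Answer: 00000010111010 (186)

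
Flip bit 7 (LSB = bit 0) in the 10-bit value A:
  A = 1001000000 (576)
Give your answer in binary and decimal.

Mask = 1 << 7 = 0010000000
Bit 7 of A is 0; XOR with the mask flips it to 1.
  1001000000
^ 0010000000
------------
  1011000000

Answer: 1011000000 (704)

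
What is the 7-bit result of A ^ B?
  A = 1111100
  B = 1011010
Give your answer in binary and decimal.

Apply ^ to each column (1 where bits differ):
  1111100
^ 1011010
---------
  0100110

Answer: 0100110 (38)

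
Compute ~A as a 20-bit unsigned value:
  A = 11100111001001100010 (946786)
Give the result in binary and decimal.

Flip each bit (0->1, 1->0):
  11100111001001100010
  00011000110110011101

Answer: 00011000110110011101 (101789)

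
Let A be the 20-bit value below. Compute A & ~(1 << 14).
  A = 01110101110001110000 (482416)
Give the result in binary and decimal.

Mask = ~(1 << 14) = 11111011111111111111
Bit 14 of A is 1, so AND-ing with the mask clears it to 0.
  01110101110001110000
& 11111011111111111111
----------------------
  01110001110001110000

Answer: 01110001110001110000 (466032)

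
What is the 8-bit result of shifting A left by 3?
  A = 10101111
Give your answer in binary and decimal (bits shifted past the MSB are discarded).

Shift left by 3: drop the top 3 bit(s), append 3 zero(s) on the right.
  10101111  ->  discard [101], keep [01111], append 000
= 01111000

Answer: 01111000 (120)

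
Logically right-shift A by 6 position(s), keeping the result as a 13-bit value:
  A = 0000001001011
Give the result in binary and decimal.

Logical shift right by 6: drop the bottom 6 bit(s), prepend 6 zero(s) on the left.
  0000001001011  ->  keep [0000001], discard [001011], prepend 000000
= 0000000000001

Answer: 0000000000001 (1)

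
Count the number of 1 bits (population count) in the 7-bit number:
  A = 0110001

0110001
1-bits at positions (from bit 0 = LSB): 0, 4, 5
Count = 3

Answer: 3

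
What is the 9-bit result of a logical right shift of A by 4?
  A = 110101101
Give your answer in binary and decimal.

Logical shift right by 4: drop the bottom 4 bit(s), prepend 4 zero(s) on the left.
  110101101  ->  keep [11010], discard [1101], prepend 0000
= 000011010

Answer: 000011010 (26)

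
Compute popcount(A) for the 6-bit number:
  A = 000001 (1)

000001
1-bits at positions (from bit 0 = LSB): 0
Count = 1

Answer: 1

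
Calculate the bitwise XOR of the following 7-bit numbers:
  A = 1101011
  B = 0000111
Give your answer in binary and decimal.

Apply ^ to each column (1 where bits differ):
  1101011
^ 0000111
---------
  1101100

Answer: 1101100 (108)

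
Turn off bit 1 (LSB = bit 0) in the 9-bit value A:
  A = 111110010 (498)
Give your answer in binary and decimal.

Mask = ~(1 << 1) = 111111101
Bit 1 of A is 1, so AND-ing with the mask clears it to 0.
  111110010
& 111111101
-----------
  111110000

Answer: 111110000 (496)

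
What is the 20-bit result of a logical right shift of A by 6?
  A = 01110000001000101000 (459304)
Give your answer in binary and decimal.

Logical shift right by 6: drop the bottom 6 bit(s), prepend 6 zero(s) on the left.
  01110000001000101000  ->  keep [01110000001000], discard [101000], prepend 000000
= 00000001110000001000

Answer: 00000001110000001000 (7176)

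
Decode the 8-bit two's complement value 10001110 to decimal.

MSB is 1, so the value is negative. Find the magnitude:
1. Invert bits:  01110001
2. Add 1:        01110010  = 114
3. Apply sign:   -114

Answer: -114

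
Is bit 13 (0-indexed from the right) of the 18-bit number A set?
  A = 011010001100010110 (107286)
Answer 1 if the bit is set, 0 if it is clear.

Bit 13 is the 14th from the right.
  011010001100010110
      ^
That bit is 1.

Answer: 1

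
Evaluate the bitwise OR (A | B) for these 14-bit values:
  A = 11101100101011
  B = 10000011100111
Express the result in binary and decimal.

Apply | to each column (1 where either bit is 1):
  11101100101011
| 10000011100111
----------------
  11101111101111

Answer: 11101111101111 (15343)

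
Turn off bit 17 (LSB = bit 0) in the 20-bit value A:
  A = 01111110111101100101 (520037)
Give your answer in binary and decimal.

Mask = ~(1 << 17) = 11011111111111111111
Bit 17 of A is 1, so AND-ing with the mask clears it to 0.
  01111110111101100101
& 11011111111111111111
----------------------
  01011110111101100101

Answer: 01011110111101100101 (388965)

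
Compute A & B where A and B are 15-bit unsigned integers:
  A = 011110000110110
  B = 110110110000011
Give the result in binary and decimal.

Apply & to each column (1 only where both bits are 1):
  011110000110110
& 110110110000011
-----------------
  010110000000010

Answer: 010110000000010 (11266)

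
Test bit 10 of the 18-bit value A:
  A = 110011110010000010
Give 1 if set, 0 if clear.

Bit 10 is the 11th from the right.
  110011110010000010
         ^
That bit is 1.

Answer: 1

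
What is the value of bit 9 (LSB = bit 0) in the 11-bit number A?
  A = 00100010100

Bit 9 is the 10th from the right.
  00100010100
   ^
That bit is 0.

Answer: 0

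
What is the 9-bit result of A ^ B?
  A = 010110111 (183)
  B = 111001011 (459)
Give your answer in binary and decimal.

Apply ^ to each column (1 where bits differ):
  010110111
^ 111001011
-----------
  101111100

Answer: 101111100 (380)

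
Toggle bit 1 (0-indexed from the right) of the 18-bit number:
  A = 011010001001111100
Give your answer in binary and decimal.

Mask = 1 << 1 = 000000000000000010
Bit 1 of A is 0; XOR with the mask flips it to 1.
  011010001001111100
^ 000000000000000010
--------------------
  011010001001111110

Answer: 011010001001111110 (107134)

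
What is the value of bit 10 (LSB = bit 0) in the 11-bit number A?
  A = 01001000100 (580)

Bit 10 is the 11th from the right.
  01001000100
  ^
That bit is 0.

Answer: 0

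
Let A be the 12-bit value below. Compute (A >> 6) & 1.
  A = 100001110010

Bit 6 is the 7th from the right.
  100001110010
       ^
That bit is 1.

Answer: 1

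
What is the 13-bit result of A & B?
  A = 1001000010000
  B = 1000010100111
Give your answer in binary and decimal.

Apply & to each column (1 only where both bits are 1):
  1001000010000
& 1000010100111
---------------
  1000000000000

Answer: 1000000000000 (4096)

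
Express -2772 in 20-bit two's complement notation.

1. Binary of +2772:  00000000101011010100
2. Invert bits:     11111111010100101011
3. Add 1:           11111111010100101100

Answer: 11111111010100101100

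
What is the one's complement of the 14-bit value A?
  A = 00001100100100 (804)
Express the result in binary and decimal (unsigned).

Flip each bit (0->1, 1->0):
  00001100100100
  11110011011011

Answer: 11110011011011 (15579)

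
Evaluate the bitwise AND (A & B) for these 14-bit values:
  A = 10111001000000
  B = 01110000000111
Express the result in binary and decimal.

Apply & to each column (1 only where both bits are 1):
  10111001000000
& 01110000000111
----------------
  00110000000000

Answer: 00110000000000 (3072)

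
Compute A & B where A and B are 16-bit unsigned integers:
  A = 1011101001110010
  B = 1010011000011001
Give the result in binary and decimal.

Apply & to each column (1 only where both bits are 1):
  1011101001110010
& 1010011000011001
------------------
  1010001000010000

Answer: 1010001000010000 (41488)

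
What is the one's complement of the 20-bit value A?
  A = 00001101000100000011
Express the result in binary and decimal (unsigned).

Flip each bit (0->1, 1->0):
  00001101000100000011
  11110010111011111100

Answer: 11110010111011111100 (995068)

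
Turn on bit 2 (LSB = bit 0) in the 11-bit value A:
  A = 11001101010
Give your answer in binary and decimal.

Mask = 1 << 2 = 00000000100
Bit 2 of A is 0, so OR-ing with the mask flips it to 1.
  11001101010
| 00000000100
-------------
  11001101110

Answer: 11001101110 (1646)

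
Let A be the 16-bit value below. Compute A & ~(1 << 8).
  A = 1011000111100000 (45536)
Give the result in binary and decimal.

Mask = ~(1 << 8) = 1111111011111111
Bit 8 of A is 1, so AND-ing with the mask clears it to 0.
  1011000111100000
& 1111111011111111
------------------
  1011000011100000

Answer: 1011000011100000 (45280)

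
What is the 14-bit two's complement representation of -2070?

1. Binary of +2070:  00100000010110
2. Invert bits:     11011111101001
3. Add 1:           11011111101010

Answer: 11011111101010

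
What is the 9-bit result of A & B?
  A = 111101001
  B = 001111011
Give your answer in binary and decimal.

Apply & to each column (1 only where both bits are 1):
  111101001
& 001111011
-----------
  001101001

Answer: 001101001 (105)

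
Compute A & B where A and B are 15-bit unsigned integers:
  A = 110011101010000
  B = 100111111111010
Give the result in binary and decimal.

Apply & to each column (1 only where both bits are 1):
  110011101010000
& 100111111111010
-----------------
  100011101010000

Answer: 100011101010000 (18256)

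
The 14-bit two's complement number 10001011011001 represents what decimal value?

MSB is 1, so the value is negative. Find the magnitude:
1. Invert bits:  01110100100110
2. Add 1:        01110100100111  = 7463
3. Apply sign:   -7463

Answer: -7463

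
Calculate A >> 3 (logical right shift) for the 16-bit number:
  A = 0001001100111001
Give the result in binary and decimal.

Logical shift right by 3: drop the bottom 3 bit(s), prepend 3 zero(s) on the left.
  0001001100111001  ->  keep [0001001100111], discard [001], prepend 000
= 0000001001100111

Answer: 0000001001100111 (615)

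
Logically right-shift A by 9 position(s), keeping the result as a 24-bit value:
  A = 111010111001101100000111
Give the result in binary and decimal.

Logical shift right by 9: drop the bottom 9 bit(s), prepend 9 zero(s) on the left.
  111010111001101100000111  ->  keep [111010111001101], discard [100000111], prepend 000000000
= 000000000111010111001101

Answer: 000000000111010111001101 (30157)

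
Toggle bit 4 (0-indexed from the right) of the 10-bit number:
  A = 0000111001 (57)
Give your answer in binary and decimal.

Mask = 1 << 4 = 0000010000
Bit 4 of A is 1; XOR with the mask flips it to 0.
  0000111001
^ 0000010000
------------
  0000101001

Answer: 0000101001 (41)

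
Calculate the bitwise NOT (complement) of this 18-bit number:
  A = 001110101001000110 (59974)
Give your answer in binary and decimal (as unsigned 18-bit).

Flip each bit (0->1, 1->0):
  001110101001000110
  110001010110111001

Answer: 110001010110111001 (202169)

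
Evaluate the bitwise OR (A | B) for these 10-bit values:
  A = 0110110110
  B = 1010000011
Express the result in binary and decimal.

Apply | to each column (1 where either bit is 1):
  0110110110
| 1010000011
------------
  1110110111

Answer: 1110110111 (951)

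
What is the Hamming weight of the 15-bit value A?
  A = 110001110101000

110001110101000
1-bits at positions (from bit 0 = LSB): 3, 5, 7, 8, 9, 13, 14
Count = 7

Answer: 7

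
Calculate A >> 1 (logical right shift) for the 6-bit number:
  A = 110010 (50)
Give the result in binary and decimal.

Logical shift right by 1: drop the bottom 1 bit(s), prepend 1 zero(s) on the left.
  110010  ->  keep [11001], discard [0], prepend 0
= 011001

Answer: 011001 (25)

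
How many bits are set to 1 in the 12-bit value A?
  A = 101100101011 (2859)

101100101011
1-bits at positions (from bit 0 = LSB): 0, 1, 3, 5, 8, 9, 11
Count = 7

Answer: 7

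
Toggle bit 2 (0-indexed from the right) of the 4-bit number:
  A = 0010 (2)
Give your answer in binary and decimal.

Mask = 1 << 2 = 0100
Bit 2 of A is 0; XOR with the mask flips it to 1.
  0010
^ 0100
------
  0110

Answer: 0110 (6)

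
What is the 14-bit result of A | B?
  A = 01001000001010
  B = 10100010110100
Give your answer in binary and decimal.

Apply | to each column (1 where either bit is 1):
  01001000001010
| 10100010110100
----------------
  11101010111110

Answer: 11101010111110 (15038)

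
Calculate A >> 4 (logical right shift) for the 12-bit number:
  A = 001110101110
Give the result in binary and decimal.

Logical shift right by 4: drop the bottom 4 bit(s), prepend 4 zero(s) on the left.
  001110101110  ->  keep [00111010], discard [1110], prepend 0000
= 000000111010

Answer: 000000111010 (58)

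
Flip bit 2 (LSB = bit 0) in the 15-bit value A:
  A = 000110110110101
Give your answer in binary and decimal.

Mask = 1 << 2 = 000000000000100
Bit 2 of A is 1; XOR with the mask flips it to 0.
  000110110110101
^ 000000000000100
-----------------
  000110110110001

Answer: 000110110110001 (3505)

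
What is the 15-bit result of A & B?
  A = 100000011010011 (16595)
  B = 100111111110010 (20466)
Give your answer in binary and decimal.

Apply & to each column (1 only where both bits are 1):
  100000011010011
& 100111111110010
-----------------
  100000011010010

Answer: 100000011010010 (16594)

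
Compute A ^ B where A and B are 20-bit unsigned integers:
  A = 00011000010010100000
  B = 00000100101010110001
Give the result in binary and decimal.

Apply ^ to each column (1 where bits differ):
  00011000010010100000
^ 00000100101010110001
----------------------
  00011100111000010001

Answer: 00011100111000010001 (118289)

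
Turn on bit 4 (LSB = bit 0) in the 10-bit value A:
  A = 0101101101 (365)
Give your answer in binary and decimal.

Mask = 1 << 4 = 0000010000
Bit 4 of A is 0, so OR-ing with the mask flips it to 1.
  0101101101
| 0000010000
------------
  0101111101

Answer: 0101111101 (381)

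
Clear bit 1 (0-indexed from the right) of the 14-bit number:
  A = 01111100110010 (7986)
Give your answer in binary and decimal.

Mask = ~(1 << 1) = 11111111111101
Bit 1 of A is 1, so AND-ing with the mask clears it to 0.
  01111100110010
& 11111111111101
----------------
  01111100110000

Answer: 01111100110000 (7984)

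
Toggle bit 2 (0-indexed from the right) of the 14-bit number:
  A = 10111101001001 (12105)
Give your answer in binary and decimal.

Mask = 1 << 2 = 00000000000100
Bit 2 of A is 0; XOR with the mask flips it to 1.
  10111101001001
^ 00000000000100
----------------
  10111101001101

Answer: 10111101001101 (12109)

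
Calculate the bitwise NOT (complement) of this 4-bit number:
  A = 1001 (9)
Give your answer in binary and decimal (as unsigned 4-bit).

Flip each bit (0->1, 1->0):
  1001
  0110

Answer: 0110 (6)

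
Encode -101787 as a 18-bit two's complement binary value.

1. Binary of +101787:  011000110110011011
2. Invert bits:     100111001001100100
3. Add 1:           100111001001100101

Answer: 100111001001100101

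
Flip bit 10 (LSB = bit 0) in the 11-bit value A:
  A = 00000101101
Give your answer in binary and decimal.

Mask = 1 << 10 = 10000000000
Bit 10 of A is 0; XOR with the mask flips it to 1.
  00000101101
^ 10000000000
-------------
  10000101101

Answer: 10000101101 (1069)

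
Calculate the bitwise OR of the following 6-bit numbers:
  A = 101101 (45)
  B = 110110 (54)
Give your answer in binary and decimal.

Apply | to each column (1 where either bit is 1):
  101101
| 110110
--------
  111111

Answer: 111111 (63)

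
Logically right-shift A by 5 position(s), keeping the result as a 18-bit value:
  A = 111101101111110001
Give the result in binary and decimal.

Logical shift right by 5: drop the bottom 5 bit(s), prepend 5 zero(s) on the left.
  111101101111110001  ->  keep [1111011011111], discard [10001], prepend 00000
= 000001111011011111

Answer: 000001111011011111 (7903)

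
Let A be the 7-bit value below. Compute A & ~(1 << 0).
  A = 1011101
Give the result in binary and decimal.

Mask = ~(1 << 0) = 1111110
Bit 0 of A is 1, so AND-ing with the mask clears it to 0.
  1011101
& 1111110
---------
  1011100

Answer: 1011100 (92)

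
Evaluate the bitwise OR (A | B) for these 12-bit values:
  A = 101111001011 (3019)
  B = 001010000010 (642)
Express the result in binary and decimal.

Apply | to each column (1 where either bit is 1):
  101111001011
| 001010000010
--------------
  101111001011

Answer: 101111001011 (3019)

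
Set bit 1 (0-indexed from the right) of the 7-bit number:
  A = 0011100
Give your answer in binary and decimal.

Mask = 1 << 1 = 0000010
Bit 1 of A is 0, so OR-ing with the mask flips it to 1.
  0011100
| 0000010
---------
  0011110

Answer: 0011110 (30)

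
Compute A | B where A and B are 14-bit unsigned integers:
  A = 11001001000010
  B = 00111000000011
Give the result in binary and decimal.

Apply | to each column (1 where either bit is 1):
  11001001000010
| 00111000000011
----------------
  11111001000011

Answer: 11111001000011 (15939)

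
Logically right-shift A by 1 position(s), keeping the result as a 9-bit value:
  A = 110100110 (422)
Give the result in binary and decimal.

Logical shift right by 1: drop the bottom 1 bit(s), prepend 1 zero(s) on the left.
  110100110  ->  keep [11010011], discard [0], prepend 0
= 011010011

Answer: 011010011 (211)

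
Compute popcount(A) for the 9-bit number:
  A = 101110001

101110001
1-bits at positions (from bit 0 = LSB): 0, 4, 5, 6, 8
Count = 5

Answer: 5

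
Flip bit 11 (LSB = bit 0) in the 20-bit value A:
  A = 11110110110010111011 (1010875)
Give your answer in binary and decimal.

Mask = 1 << 11 = 00000000100000000000
Bit 11 of A is 1; XOR with the mask flips it to 0.
  11110110110010111011
^ 00000000100000000000
----------------------
  11110110010010111011

Answer: 11110110010010111011 (1008827)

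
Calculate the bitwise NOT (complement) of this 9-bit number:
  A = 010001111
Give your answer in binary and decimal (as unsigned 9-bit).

Flip each bit (0->1, 1->0):
  010001111
  101110000

Answer: 101110000 (368)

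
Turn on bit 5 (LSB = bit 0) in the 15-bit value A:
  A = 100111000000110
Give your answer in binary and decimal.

Mask = 1 << 5 = 000000000100000
Bit 5 of A is 0, so OR-ing with the mask flips it to 1.
  100111000000110
| 000000000100000
-----------------
  100111000100110

Answer: 100111000100110 (20006)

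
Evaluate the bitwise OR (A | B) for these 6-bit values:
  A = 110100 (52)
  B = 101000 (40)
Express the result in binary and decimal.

Apply | to each column (1 where either bit is 1):
  110100
| 101000
--------
  111100

Answer: 111100 (60)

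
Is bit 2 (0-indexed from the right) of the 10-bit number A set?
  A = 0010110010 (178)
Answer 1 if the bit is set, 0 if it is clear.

Bit 2 is the 3rd from the right.
  0010110010
         ^
That bit is 0.

Answer: 0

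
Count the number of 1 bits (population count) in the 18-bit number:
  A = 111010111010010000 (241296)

111010111010010000
1-bits at positions (from bit 0 = LSB): 4, 7, 9, 10, 11, 13, 15, 16, 17
Count = 9

Answer: 9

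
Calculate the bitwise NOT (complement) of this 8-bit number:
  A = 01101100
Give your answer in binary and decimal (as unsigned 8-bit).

Flip each bit (0->1, 1->0):
  01101100
  10010011

Answer: 10010011 (147)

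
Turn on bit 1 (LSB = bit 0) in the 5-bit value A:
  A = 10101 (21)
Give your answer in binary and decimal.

Mask = 1 << 1 = 00010
Bit 1 of A is 0, so OR-ing with the mask flips it to 1.
  10101
| 00010
-------
  10111

Answer: 10111 (23)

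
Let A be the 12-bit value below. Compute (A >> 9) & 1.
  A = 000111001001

Bit 9 is the 10th from the right.
  000111001001
    ^
That bit is 0.

Answer: 0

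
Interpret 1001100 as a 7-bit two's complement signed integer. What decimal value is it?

MSB is 1, so the value is negative. Find the magnitude:
1. Invert bits:  0110011
2. Add 1:        0110100  = 52
3. Apply sign:   -52

Answer: -52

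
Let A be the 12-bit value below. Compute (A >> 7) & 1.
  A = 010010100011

Bit 7 is the 8th from the right.
  010010100011
      ^
That bit is 1.

Answer: 1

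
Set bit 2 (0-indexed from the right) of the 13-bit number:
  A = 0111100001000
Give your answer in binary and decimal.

Mask = 1 << 2 = 0000000000100
Bit 2 of A is 0, so OR-ing with the mask flips it to 1.
  0111100001000
| 0000000000100
---------------
  0111100001100

Answer: 0111100001100 (3852)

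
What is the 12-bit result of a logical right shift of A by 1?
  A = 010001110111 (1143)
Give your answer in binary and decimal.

Logical shift right by 1: drop the bottom 1 bit(s), prepend 1 zero(s) on the left.
  010001110111  ->  keep [01000111011], discard [1], prepend 0
= 001000111011

Answer: 001000111011 (571)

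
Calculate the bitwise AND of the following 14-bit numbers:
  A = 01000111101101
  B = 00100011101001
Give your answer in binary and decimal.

Apply & to each column (1 only where both bits are 1):
  01000111101101
& 00100011101001
----------------
  00000011101001

Answer: 00000011101001 (233)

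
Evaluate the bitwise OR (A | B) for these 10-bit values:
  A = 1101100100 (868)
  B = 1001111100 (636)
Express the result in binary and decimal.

Apply | to each column (1 where either bit is 1):
  1101100100
| 1001111100
------------
  1101111100

Answer: 1101111100 (892)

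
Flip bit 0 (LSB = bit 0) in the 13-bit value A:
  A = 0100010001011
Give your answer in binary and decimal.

Mask = 1 << 0 = 0000000000001
Bit 0 of A is 1; XOR with the mask flips it to 0.
  0100010001011
^ 0000000000001
---------------
  0100010001010

Answer: 0100010001010 (2186)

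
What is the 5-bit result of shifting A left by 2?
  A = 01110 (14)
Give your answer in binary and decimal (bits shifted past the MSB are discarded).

Shift left by 2: drop the top 2 bit(s), append 2 zero(s) on the right.
  01110  ->  discard [01], keep [110], append 00
= 11000

Answer: 11000 (24)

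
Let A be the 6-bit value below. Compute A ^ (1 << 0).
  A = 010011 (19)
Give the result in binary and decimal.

Mask = 1 << 0 = 000001
Bit 0 of A is 1; XOR with the mask flips it to 0.
  010011
^ 000001
--------
  010010

Answer: 010010 (18)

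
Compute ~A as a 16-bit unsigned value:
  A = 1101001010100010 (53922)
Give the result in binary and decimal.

Flip each bit (0->1, 1->0):
  1101001010100010
  0010110101011101

Answer: 0010110101011101 (11613)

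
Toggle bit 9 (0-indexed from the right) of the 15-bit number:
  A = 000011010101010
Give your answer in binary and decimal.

Mask = 1 << 9 = 000001000000000
Bit 9 of A is 1; XOR with the mask flips it to 0.
  000011010101010
^ 000001000000000
-----------------
  000010010101010

Answer: 000010010101010 (1194)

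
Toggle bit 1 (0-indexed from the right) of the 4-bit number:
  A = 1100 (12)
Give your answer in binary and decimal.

Mask = 1 << 1 = 0010
Bit 1 of A is 0; XOR with the mask flips it to 1.
  1100
^ 0010
------
  1110

Answer: 1110 (14)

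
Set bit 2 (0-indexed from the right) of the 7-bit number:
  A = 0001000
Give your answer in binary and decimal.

Mask = 1 << 2 = 0000100
Bit 2 of A is 0, so OR-ing with the mask flips it to 1.
  0001000
| 0000100
---------
  0001100

Answer: 0001100 (12)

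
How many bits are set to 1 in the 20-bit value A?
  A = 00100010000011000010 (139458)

00100010000011000010
1-bits at positions (from bit 0 = LSB): 1, 6, 7, 13, 17
Count = 5

Answer: 5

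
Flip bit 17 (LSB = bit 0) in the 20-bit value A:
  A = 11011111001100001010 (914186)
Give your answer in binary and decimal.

Mask = 1 << 17 = 00100000000000000000
Bit 17 of A is 0; XOR with the mask flips it to 1.
  11011111001100001010
^ 00100000000000000000
----------------------
  11111111001100001010

Answer: 11111111001100001010 (1045258)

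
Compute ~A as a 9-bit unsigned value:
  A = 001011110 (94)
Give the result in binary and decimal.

Flip each bit (0->1, 1->0):
  001011110
  110100001

Answer: 110100001 (417)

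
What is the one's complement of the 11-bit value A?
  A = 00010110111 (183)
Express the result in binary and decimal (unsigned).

Flip each bit (0->1, 1->0):
  00010110111
  11101001000

Answer: 11101001000 (1864)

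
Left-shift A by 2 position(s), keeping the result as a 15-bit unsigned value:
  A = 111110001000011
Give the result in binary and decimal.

Shift left by 2: drop the top 2 bit(s), append 2 zero(s) on the right.
  111110001000011  ->  discard [11], keep [1110001000011], append 00
= 111000100001100

Answer: 111000100001100 (28940)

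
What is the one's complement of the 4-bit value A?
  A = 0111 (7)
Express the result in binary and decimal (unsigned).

Flip each bit (0->1, 1->0):
  0111
  1000

Answer: 1000 (8)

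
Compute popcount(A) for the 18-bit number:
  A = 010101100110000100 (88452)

010101100110000100
1-bits at positions (from bit 0 = LSB): 2, 7, 8, 11, 12, 14, 16
Count = 7

Answer: 7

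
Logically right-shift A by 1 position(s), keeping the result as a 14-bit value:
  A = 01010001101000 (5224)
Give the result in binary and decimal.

Logical shift right by 1: drop the bottom 1 bit(s), prepend 1 zero(s) on the left.
  01010001101000  ->  keep [0101000110100], discard [0], prepend 0
= 00101000110100

Answer: 00101000110100 (2612)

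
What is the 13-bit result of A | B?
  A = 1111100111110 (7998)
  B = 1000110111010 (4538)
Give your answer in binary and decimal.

Apply | to each column (1 where either bit is 1):
  1111100111110
| 1000110111010
---------------
  1111110111110

Answer: 1111110111110 (8126)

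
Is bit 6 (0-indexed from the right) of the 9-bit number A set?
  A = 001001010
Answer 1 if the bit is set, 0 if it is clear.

Bit 6 is the 7th from the right.
  001001010
    ^
That bit is 1.

Answer: 1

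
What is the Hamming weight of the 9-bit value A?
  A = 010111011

010111011
1-bits at positions (from bit 0 = LSB): 0, 1, 3, 4, 5, 7
Count = 6

Answer: 6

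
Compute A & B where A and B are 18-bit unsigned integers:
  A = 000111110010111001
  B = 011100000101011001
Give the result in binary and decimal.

Apply & to each column (1 only where both bits are 1):
  000111110010111001
& 011100000101011001
--------------------
  000100000000011001

Answer: 000100000000011001 (16409)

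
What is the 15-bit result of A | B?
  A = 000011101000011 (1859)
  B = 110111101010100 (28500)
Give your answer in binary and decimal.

Apply | to each column (1 where either bit is 1):
  000011101000011
| 110111101010100
-----------------
  110111101010111

Answer: 110111101010111 (28503)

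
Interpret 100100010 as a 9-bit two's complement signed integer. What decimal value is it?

MSB is 1, so the value is negative. Find the magnitude:
1. Invert bits:  011011101
2. Add 1:        011011110  = 222
3. Apply sign:   -222

Answer: -222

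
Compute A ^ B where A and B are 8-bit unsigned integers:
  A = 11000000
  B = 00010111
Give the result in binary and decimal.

Apply ^ to each column (1 where bits differ):
  11000000
^ 00010111
----------
  11010111

Answer: 11010111 (215)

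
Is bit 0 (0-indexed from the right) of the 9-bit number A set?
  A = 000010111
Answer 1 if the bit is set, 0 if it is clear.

Bit 0 is the 1st from the right.
  000010111
          ^
That bit is 1.

Answer: 1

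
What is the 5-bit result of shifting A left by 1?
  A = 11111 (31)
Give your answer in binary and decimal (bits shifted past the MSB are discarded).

Shift left by 1: drop the top 1 bit(s), append 1 zero(s) on the right.
  11111  ->  discard [1], keep [1111], append 0
= 11110

Answer: 11110 (30)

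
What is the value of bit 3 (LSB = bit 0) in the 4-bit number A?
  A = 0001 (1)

Bit 3 is the 4th from the right.
  0001
  ^
That bit is 0.

Answer: 0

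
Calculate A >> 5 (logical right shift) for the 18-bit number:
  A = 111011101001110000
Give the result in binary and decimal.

Logical shift right by 5: drop the bottom 5 bit(s), prepend 5 zero(s) on the left.
  111011101001110000  ->  keep [1110111010011], discard [10000], prepend 00000
= 000001110111010011

Answer: 000001110111010011 (7635)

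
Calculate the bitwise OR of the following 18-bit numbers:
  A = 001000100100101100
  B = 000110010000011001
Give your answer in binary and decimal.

Apply | to each column (1 where either bit is 1):
  001000100100101100
| 000110010000011001
--------------------
  001110110100111101

Answer: 001110110100111101 (60733)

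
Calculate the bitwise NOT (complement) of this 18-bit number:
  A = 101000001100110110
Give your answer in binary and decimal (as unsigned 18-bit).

Flip each bit (0->1, 1->0):
  101000001100110110
  010111110011001001

Answer: 010111110011001001 (97481)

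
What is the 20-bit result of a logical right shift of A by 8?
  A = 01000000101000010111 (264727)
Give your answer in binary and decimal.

Logical shift right by 8: drop the bottom 8 bit(s), prepend 8 zero(s) on the left.
  01000000101000010111  ->  keep [010000001010], discard [00010111], prepend 00000000
= 00000000010000001010

Answer: 00000000010000001010 (1034)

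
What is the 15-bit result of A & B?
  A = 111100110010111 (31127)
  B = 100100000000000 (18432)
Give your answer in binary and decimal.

Apply & to each column (1 only where both bits are 1):
  111100110010111
& 100100000000000
-----------------
  100100000000000

Answer: 100100000000000 (18432)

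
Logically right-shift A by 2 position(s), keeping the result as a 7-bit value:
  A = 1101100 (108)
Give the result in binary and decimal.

Logical shift right by 2: drop the bottom 2 bit(s), prepend 2 zero(s) on the left.
  1101100  ->  keep [11011], discard [00], prepend 00
= 0011011

Answer: 0011011 (27)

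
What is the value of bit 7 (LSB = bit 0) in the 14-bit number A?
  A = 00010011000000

Bit 7 is the 8th from the right.
  00010011000000
        ^
That bit is 1.

Answer: 1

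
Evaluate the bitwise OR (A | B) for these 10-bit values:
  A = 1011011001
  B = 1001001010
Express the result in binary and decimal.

Apply | to each column (1 where either bit is 1):
  1011011001
| 1001001010
------------
  1011011011

Answer: 1011011011 (731)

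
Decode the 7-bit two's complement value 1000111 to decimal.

MSB is 1, so the value is negative. Find the magnitude:
1. Invert bits:  0111000
2. Add 1:        0111001  = 57
3. Apply sign:   -57

Answer: -57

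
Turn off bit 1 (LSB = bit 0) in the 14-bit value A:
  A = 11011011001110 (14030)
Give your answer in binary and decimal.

Mask = ~(1 << 1) = 11111111111101
Bit 1 of A is 1, so AND-ing with the mask clears it to 0.
  11011011001110
& 11111111111101
----------------
  11011011001100

Answer: 11011011001100 (14028)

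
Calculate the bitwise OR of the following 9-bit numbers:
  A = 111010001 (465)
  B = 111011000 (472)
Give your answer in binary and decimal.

Apply | to each column (1 where either bit is 1):
  111010001
| 111011000
-----------
  111011001

Answer: 111011001 (473)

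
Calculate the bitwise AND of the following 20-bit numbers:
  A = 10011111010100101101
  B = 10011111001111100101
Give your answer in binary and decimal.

Apply & to each column (1 only where both bits are 1):
  10011111010100101101
& 10011111001111100101
----------------------
  10011111000100100101

Answer: 10011111000100100101 (651557)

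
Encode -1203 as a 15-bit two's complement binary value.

1. Binary of +1203:  000010010110011
2. Invert bits:     111101101001100
3. Add 1:           111101101001101

Answer: 111101101001101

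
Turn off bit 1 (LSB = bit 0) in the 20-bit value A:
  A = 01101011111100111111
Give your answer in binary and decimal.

Mask = ~(1 << 1) = 11111111111111111101
Bit 1 of A is 1, so AND-ing with the mask clears it to 0.
  01101011111100111111
& 11111111111111111101
----------------------
  01101011111100111101

Answer: 01101011111100111101 (442173)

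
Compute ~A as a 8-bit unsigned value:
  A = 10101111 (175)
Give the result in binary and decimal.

Flip each bit (0->1, 1->0):
  10101111
  01010000

Answer: 01010000 (80)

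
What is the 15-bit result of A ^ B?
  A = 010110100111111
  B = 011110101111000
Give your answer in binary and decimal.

Apply ^ to each column (1 where bits differ):
  010110100111111
^ 011110101111000
-----------------
  001000001000111

Answer: 001000001000111 (4167)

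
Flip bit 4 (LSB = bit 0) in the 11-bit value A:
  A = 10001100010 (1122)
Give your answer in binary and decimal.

Mask = 1 << 4 = 00000010000
Bit 4 of A is 0; XOR with the mask flips it to 1.
  10001100010
^ 00000010000
-------------
  10001110010

Answer: 10001110010 (1138)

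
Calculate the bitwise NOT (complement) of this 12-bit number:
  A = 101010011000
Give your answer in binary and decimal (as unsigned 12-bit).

Flip each bit (0->1, 1->0):
  101010011000
  010101100111

Answer: 010101100111 (1383)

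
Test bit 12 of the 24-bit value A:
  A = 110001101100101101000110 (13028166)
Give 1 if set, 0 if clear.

Bit 12 is the 13th from the right.
  110001101100101101000110
             ^
That bit is 0.

Answer: 0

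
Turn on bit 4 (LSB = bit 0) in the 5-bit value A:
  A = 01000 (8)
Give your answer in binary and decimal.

Mask = 1 << 4 = 10000
Bit 4 of A is 0, so OR-ing with the mask flips it to 1.
  01000
| 10000
-------
  11000

Answer: 11000 (24)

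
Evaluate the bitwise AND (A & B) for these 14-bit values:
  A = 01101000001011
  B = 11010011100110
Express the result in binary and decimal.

Apply & to each column (1 only where both bits are 1):
  01101000001011
& 11010011100110
----------------
  01000000000010

Answer: 01000000000010 (4098)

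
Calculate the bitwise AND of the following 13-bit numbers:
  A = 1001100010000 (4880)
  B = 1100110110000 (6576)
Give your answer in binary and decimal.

Apply & to each column (1 only where both bits are 1):
  1001100010000
& 1100110110000
---------------
  1000100010000

Answer: 1000100010000 (4368)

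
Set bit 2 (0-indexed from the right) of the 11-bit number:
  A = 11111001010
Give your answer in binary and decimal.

Mask = 1 << 2 = 00000000100
Bit 2 of A is 0, so OR-ing with the mask flips it to 1.
  11111001010
| 00000000100
-------------
  11111001110

Answer: 11111001110 (1998)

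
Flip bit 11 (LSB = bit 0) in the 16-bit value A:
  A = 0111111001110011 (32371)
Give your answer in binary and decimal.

Mask = 1 << 11 = 0000100000000000
Bit 11 of A is 1; XOR with the mask flips it to 0.
  0111111001110011
^ 0000100000000000
------------------
  0111011001110011

Answer: 0111011001110011 (30323)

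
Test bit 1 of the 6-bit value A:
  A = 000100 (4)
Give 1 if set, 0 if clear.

Bit 1 is the 2nd from the right.
  000100
      ^
That bit is 0.

Answer: 0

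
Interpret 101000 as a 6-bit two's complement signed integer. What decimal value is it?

MSB is 1, so the value is negative. Find the magnitude:
1. Invert bits:  010111
2. Add 1:        011000  = 24
3. Apply sign:   -24

Answer: -24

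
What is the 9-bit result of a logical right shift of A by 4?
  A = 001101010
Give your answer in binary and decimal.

Logical shift right by 4: drop the bottom 4 bit(s), prepend 4 zero(s) on the left.
  001101010  ->  keep [00110], discard [1010], prepend 0000
= 000000110

Answer: 000000110 (6)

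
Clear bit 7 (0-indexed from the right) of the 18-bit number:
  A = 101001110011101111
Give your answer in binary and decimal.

Mask = ~(1 << 7) = 111111111101111111
Bit 7 of A is 1, so AND-ing with the mask clears it to 0.
  101001110011101111
& 111111111101111111
--------------------
  101001110001101111

Answer: 101001110001101111 (171119)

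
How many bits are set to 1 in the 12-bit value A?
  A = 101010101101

101010101101
1-bits at positions (from bit 0 = LSB): 0, 2, 3, 5, 7, 9, 11
Count = 7

Answer: 7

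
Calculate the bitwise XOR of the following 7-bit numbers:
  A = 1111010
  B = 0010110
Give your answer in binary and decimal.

Apply ^ to each column (1 where bits differ):
  1111010
^ 0010110
---------
  1101100

Answer: 1101100 (108)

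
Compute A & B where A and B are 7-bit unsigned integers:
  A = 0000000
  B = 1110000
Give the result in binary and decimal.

Apply & to each column (1 only where both bits are 1):
  0000000
& 1110000
---------
  0000000

Answer: 0000000 (0)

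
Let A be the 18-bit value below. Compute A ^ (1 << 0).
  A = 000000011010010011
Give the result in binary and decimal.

Mask = 1 << 0 = 000000000000000001
Bit 0 of A is 1; XOR with the mask flips it to 0.
  000000011010010011
^ 000000000000000001
--------------------
  000000011010010010

Answer: 000000011010010010 (1682)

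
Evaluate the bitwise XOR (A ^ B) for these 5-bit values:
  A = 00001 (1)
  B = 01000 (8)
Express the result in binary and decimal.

Apply ^ to each column (1 where bits differ):
  00001
^ 01000
-------
  01001

Answer: 01001 (9)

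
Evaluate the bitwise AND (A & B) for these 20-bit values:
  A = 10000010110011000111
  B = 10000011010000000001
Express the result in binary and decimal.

Apply & to each column (1 only where both bits are 1):
  10000010110011000111
& 10000011010000000001
----------------------
  10000010010000000001

Answer: 10000010010000000001 (533505)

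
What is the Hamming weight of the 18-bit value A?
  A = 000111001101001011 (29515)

000111001101001011
1-bits at positions (from bit 0 = LSB): 0, 1, 3, 6, 8, 9, 12, 13, 14
Count = 9

Answer: 9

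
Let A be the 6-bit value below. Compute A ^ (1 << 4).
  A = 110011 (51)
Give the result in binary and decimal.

Mask = 1 << 4 = 010000
Bit 4 of A is 1; XOR with the mask flips it to 0.
  110011
^ 010000
--------
  100011

Answer: 100011 (35)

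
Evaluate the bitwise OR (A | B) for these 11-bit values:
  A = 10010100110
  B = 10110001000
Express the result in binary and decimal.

Apply | to each column (1 where either bit is 1):
  10010100110
| 10110001000
-------------
  10110101110

Answer: 10110101110 (1454)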